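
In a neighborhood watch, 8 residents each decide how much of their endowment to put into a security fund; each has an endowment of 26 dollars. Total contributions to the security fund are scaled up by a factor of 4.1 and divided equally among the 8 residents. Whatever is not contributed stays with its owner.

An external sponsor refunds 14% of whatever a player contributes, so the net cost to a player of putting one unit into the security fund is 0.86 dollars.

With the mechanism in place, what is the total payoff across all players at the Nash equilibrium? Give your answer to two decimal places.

208.00 dollars

With the mechanism, a contributed unit returns (4.1/8) / 0.86 = 0.5959 per unit of net cost — still below 1 — so contributing 0 remains dominant for every player.
At the Nash equilibrium no one contributes; group total payoff = 8 × 26 = 208.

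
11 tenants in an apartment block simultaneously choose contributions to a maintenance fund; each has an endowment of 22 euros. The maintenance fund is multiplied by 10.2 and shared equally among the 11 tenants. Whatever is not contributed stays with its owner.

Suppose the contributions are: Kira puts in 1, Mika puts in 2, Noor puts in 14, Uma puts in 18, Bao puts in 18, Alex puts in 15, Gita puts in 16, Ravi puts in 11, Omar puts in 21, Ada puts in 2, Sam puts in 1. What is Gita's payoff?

Total contributed: 1 + 2 + 14 + 18 + 18 + 15 + 16 + 11 + 21 + 2 + 1 = 119.
Each receives 10.2 × 119 / 11 = 110.35 from the maintenance fund.
Gita keeps 22 − 16 = 6, so Gita's payoff is 6 + 110.35 = 116.35.

116.35 euros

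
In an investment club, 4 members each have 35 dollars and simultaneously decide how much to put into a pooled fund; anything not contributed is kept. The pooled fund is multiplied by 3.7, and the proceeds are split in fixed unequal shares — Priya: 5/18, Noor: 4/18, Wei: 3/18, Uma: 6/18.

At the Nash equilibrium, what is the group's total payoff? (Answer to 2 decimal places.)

329.00 dollars

Each unit j contributes comes back to j as 3.7 × (j's share), so j prefers to contribute only if that share exceeds 1/3.7 = 0.2703; otherwise keeping the unit dominates.
Priya and Uma clear that bar, contributing 35 each; the remaining 2 contribute 0. Total contributed: 70.
The pooled fund pays out 3.7 × 70 = 259.00 in total (split across the unequal shares, but the aggregate is all that matters for the group sum).
The 2 free-riders keep 35 each, adding 70. Group total = 70 + 259.00 = 329.00.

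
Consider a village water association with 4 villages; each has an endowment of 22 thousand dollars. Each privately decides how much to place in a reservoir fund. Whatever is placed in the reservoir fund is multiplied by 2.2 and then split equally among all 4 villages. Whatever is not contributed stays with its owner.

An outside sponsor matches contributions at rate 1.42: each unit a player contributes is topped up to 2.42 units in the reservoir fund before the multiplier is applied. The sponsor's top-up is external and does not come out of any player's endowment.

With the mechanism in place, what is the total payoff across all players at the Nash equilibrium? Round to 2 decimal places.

468.51 thousand dollars

With the mechanism, a contributed unit returns 2.2 × 2.42 / 4 = 1.3310 per unit of net cost to the contributor — now above 1 — so contributing fully is weakly dominant for every player.
So the Nash equilibrium is full contribution by all 4; the group earns 2.2 × 2.42 × 88 = 468.51.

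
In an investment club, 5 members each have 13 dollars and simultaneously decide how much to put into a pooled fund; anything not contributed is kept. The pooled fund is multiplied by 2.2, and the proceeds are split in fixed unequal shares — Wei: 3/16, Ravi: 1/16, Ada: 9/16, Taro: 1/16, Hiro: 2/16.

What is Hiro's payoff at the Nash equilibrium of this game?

Each unit j contributes comes back to j as 2.2 × (j's share), so j prefers to contribute only if that share exceeds 1/2.2 = 0.4545; otherwise keeping the unit dominates.
Ada alone (share 9/16) is above the threshold, contributing 13; the remaining 4 contribute 0. Total contributed: 13.
Hiro keeps 13 and receives 2.2 × 13 × 2/16 = 3.58 from the pooled fund, for a payoff of 16.58.

16.58 dollars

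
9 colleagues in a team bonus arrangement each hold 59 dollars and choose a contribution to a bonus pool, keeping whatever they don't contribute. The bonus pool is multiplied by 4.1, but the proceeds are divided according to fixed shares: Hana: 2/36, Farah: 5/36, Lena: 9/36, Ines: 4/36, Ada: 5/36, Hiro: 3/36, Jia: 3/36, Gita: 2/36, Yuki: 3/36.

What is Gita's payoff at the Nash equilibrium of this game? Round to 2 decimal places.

72.44 dollars

Each unit j contributes comes back to j as 4.1 × (j's share), so j prefers to contribute only if that share exceeds 1/4.1 = 0.2439; otherwise keeping the unit dominates.
The only share above 0.2439 is Lena's 9/36, contributing 59; the remaining 8 contribute 0. Total contributed: 59.
Gita keeps 59 and receives 4.1 × 59 × 2/36 = 13.44 from the bonus pool, for a payoff of 72.44.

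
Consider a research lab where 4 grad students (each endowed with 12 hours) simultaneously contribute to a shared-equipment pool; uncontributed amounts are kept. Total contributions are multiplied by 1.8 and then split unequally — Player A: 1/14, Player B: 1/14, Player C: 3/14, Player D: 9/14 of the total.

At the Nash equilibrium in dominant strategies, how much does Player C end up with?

16.63 hours

Player j's private return per contributed unit is 1.8 × (j's share). Contributing is weakly dominant for j when that share is at least 1/1.8 = 0.5556, and contributing 0 is dominant otherwise.
Player D alone (share 9/14) is above the threshold, contributing 12; the remaining 3 contribute 0. Total contributed: 12.
Player C keeps 12 and receives 1.8 × 12 × 3/14 = 4.63 from the shared-equipment pool, for a payoff of 16.63.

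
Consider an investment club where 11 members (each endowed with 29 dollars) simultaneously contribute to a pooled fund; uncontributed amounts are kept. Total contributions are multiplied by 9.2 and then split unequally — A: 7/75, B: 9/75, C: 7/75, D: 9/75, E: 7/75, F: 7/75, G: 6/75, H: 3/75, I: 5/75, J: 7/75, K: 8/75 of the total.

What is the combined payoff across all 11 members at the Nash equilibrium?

794.60 dollars

For player j, contributing a unit is worthwhile iff 9.2 × (j's share) ≥ 1, i.e. iff j's share is at least 0.1087.
The shares above 0.1087 belong to B and D, contributing 29 each; the remaining 9 contribute 0. Total contributed: 58.
The pooled fund pays out 9.2 × 58 = 533.60 in total (split across the unequal shares, but the aggregate is all that matters for the group sum).
The 9 free-riders keep 29 each, adding 261. Group total = 261 + 533.60 = 794.60.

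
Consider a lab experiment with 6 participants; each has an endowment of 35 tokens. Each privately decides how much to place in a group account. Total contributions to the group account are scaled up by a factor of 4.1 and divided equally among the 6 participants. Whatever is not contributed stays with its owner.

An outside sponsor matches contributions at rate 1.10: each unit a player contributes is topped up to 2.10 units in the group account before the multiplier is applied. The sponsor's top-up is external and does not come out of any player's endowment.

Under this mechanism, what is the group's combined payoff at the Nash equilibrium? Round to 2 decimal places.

1808.10 tokens

With the mechanism, a contributed unit returns 4.1 × 2.10 / 6 = 1.4350 per unit of net cost to the contributor — now above 1 — so contributing fully is weakly dominant for every player.
At the Nash equilibrium everyone contributes 35. Group total payoff = 4.1 × 2.10 × 210 = 1808.10.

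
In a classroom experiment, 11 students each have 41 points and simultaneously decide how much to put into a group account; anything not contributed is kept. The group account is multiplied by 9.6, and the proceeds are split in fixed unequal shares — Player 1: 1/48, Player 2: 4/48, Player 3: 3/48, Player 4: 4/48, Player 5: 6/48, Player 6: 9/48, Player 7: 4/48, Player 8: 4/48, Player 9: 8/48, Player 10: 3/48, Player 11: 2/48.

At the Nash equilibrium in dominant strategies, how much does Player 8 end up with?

Each unit j contributes comes back to j as 9.6 × (j's share), so j prefers to contribute only if that share exceeds 1/9.6 = 0.1042; otherwise keeping the unit dominates.
Player 5, Player 6 and Player 9 clear that bar, contributing 41 each; the remaining 8 contribute 0. Total contributed: 123.
Player 8 keeps 41 and receives 9.6 × 123 × 4/48 = 98.40 from the group account, for a payoff of 139.40.

139.40 points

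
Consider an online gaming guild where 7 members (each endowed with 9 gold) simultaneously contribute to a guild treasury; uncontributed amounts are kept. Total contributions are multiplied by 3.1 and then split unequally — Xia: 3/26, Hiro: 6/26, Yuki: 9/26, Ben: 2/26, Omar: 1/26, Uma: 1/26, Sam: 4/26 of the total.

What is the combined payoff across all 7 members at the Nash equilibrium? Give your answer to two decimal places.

Player j's private return per contributed unit is 3.1 × (j's share). Contributing is weakly dominant for j when that share is at least 1/3.1 = 0.3226, and contributing 0 is dominant otherwise.
Yuki alone (share 9/26) is above the threshold, contributing 9; the remaining 6 contribute 0. Total contributed: 9.
The guild treasury pays out 3.1 × 9 = 27.90 in total (split across the unequal shares, but the aggregate is all that matters for the group sum).
The 6 free-riders keep 9 each, adding 54. Group total = 54 + 27.90 = 81.90.

81.90 gold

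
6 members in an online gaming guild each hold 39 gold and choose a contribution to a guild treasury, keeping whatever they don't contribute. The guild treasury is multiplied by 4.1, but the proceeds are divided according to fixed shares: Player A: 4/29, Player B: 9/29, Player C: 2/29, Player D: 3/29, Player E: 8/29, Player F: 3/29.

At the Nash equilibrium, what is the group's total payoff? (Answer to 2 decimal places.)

For player j, contributing a unit is worthwhile iff 4.1 × (j's share) ≥ 1, i.e. iff j's share is at least 0.2439.
The shares above 0.2439 belong to Player B and Player E, contributing 39 each; the remaining 4 contribute 0. Total contributed: 78.
The guild treasury pays out 4.1 × 78 = 319.80 in total (split across the unequal shares, but the aggregate is all that matters for the group sum).
The 4 free-riders keep 39 each, adding 156. Group total = 156 + 319.80 = 475.80.

475.80 gold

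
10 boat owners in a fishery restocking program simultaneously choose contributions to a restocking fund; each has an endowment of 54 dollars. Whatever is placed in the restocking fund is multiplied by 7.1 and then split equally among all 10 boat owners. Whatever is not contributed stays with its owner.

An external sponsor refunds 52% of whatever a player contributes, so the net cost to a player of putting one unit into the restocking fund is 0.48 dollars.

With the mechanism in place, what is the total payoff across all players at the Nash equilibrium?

4114.80 dollars

The effective private return per unit is now (7.1/10) / 0.48 = 1.4792 > 1, so every player's dominant strategy flips to full contribution.
So the Nash equilibrium is full contribution by all 10; the group earns 10 × (54 × 0.52 + 7.1 × 54) = 4114.80.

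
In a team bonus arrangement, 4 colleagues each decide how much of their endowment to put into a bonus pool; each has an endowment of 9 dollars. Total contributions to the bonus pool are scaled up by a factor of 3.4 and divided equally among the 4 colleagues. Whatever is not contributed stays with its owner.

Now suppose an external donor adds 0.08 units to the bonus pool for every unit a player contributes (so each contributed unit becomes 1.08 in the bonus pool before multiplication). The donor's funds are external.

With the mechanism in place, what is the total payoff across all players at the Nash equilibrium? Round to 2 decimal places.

With the mechanism, a contributed unit returns 3.4 × 1.08 / 4 = 0.9180 per unit of net cost — still below 1 — so contributing 0 remains dominant for every player.
Everyone keeps their endowment and the group total is 4 × 9 = 36.

36.00 dollars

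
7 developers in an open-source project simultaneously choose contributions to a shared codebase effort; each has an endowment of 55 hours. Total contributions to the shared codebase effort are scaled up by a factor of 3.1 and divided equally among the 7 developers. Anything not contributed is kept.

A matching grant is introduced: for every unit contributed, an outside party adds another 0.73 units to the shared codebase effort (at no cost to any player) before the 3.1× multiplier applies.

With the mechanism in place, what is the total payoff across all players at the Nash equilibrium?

With the mechanism, a contributed unit returns 3.1 × 1.73 / 7 = 0.7661 per unit of net cost — still below 1 — so contributing 0 remains dominant for every player.
At the Nash equilibrium no one contributes; group total payoff = 7 × 55 = 385.

385.00 hours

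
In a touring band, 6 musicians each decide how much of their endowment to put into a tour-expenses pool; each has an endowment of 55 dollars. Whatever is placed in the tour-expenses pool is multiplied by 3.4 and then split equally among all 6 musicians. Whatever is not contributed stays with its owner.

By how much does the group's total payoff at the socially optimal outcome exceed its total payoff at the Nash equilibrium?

792.00 dollars

Each contributed unit returns 3.4/6 = 0.5667 to its contributor — below 1 — so contributing 0 is dominant for every player. At the Nash equilibrium everyone keeps their 55, and the group total is 6 × 55 = 330.
Each contributed unit returns 3.400 to the group as a whole (0.5667 to each of 6 players), which exceeds 1, so the social optimum is full contribution: group total = 3.400 × 330 = 1122.00.
Efficiency loss = 1122.00 − 330 = 792.00.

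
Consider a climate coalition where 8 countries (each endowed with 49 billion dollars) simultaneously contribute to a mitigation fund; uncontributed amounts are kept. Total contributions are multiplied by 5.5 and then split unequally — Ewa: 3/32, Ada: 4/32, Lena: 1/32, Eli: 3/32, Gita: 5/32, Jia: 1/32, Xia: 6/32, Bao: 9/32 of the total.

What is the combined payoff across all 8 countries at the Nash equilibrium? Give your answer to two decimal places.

833.00 billion dollars

Player j's private return per contributed unit is 5.5 × (j's share). Contributing is weakly dominant for j when that share is at least 1/5.5 = 0.1818, and contributing 0 is dominant otherwise.
Xia and Bao clear that bar, contributing 49 each; the remaining 6 contribute 0. Total contributed: 98.
The mitigation fund pays out 5.5 × 98 = 539.00 in total (split across the unequal shares, but the aggregate is all that matters for the group sum).
The 6 free-riders keep 49 each, adding 294. Group total = 294 + 539.00 = 833.00.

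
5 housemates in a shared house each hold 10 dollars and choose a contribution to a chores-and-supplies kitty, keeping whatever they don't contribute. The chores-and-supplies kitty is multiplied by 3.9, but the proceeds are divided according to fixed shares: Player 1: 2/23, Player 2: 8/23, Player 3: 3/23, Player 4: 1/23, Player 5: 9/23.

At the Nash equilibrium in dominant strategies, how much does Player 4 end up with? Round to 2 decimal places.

13.39 dollars

A player with share s gets back 3.9·s per unit contributed, so full contribution is dominant for anyone with s > 1/3.9 = 0.2564 and zero contribution is dominant for anyone below.
Player 2 and Player 5 clear that bar, contributing 10 each; the remaining 3 contribute 0. Total contributed: 20.
Player 4 keeps 10 and receives 3.9 × 20 × 1/23 = 3.39 from the chores-and-supplies kitty, for a payoff of 13.39.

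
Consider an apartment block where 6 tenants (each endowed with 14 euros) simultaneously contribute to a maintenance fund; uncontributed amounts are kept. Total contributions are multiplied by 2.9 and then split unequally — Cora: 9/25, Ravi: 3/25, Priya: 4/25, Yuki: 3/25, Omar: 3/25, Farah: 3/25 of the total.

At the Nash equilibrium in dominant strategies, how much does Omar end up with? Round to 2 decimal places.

18.87 euros

For player j, contributing a unit is worthwhile iff 2.9 × (j's share) ≥ 1, i.e. iff j's share is at least 0.3448.
Only Cora (9/25) clears that bar, contributing 14; the remaining 5 contribute 0. Total contributed: 14.
Omar keeps 14 and receives 2.9 × 14 × 3/25 = 4.87 from the maintenance fund, for a payoff of 18.87.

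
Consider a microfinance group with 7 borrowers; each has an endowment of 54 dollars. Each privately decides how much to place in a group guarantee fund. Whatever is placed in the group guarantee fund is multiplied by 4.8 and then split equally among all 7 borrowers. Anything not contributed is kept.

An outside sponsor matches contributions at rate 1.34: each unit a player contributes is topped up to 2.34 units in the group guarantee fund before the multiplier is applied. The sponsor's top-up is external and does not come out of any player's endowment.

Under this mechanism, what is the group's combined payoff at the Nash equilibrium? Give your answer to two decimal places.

4245.70 dollars

With the mechanism, a contributed unit returns 4.8 × 2.34 / 7 = 1.6046 per unit of net cost to the contributor — now above 1 — so contributing fully is weakly dominant for every player.
At the Nash equilibrium everyone contributes 54. Group total payoff = 4.8 × 2.34 × 378 = 4245.70.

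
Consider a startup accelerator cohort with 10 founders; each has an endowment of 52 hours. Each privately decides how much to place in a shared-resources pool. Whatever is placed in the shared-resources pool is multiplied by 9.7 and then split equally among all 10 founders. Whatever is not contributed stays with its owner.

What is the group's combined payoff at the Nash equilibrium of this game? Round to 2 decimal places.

Each contributed unit returns 9.7/10 = 0.9700 to its contributor — below 1 — so contributing 0 is dominant for every player. At the Nash equilibrium everyone keeps their 52, and the group total is 10 × 52 = 520.

520.00 hours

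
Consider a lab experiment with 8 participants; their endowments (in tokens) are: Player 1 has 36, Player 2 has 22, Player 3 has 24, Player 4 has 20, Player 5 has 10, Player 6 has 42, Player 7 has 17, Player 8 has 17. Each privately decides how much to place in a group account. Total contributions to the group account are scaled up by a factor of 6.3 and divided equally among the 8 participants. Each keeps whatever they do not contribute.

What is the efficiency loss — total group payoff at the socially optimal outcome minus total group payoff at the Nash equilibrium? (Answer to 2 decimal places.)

996.40 tokens

The private return per contributed unit is 6.3/8 = 0.7875 < 1 for every player regardless of endowment, so the Nash equilibrium is zero contribution and the group total is Σ E_j = 36 + 22 + 24 + 20 + 10 + 42 + 17 + 17 = 188.
Each contributed unit returns 6.300 to the group, so the social optimum is full contribution by everyone: group total = 6.300 × 188 = 1184.40.
Efficiency loss = (6.300 − 1) × 188 = 996.40.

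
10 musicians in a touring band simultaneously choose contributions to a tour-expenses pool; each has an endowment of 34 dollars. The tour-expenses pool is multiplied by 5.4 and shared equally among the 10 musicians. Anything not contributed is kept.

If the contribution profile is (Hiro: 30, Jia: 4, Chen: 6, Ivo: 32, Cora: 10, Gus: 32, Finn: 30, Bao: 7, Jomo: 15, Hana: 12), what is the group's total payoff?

Total contributed: 30 + 4 + 6 + 32 + 10 + 32 + 30 + 7 + 15 + 12 = 178; total kept: 10 × 34 − 178 = 162.
The tour-expenses pool pays out 5.4 × 178 = 961.20 in aggregate.
Group total = 162 + 961.20 = 1123.20.

1123.20 dollars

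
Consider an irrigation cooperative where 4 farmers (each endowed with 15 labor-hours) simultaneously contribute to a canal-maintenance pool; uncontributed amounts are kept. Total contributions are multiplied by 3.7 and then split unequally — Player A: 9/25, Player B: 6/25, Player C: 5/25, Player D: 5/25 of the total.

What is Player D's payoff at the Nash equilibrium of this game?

For player j, contributing a unit is worthwhile iff 3.7 × (j's share) ≥ 1, i.e. iff j's share is at least 0.2703.
Player A alone (share 9/25) is above the threshold, contributing 15; the remaining 3 contribute 0. Total contributed: 15.
Player D keeps 15 and receives 3.7 × 15 × 5/25 = 11.10 from the canal-maintenance pool, for a payoff of 26.10.

26.10 labor-hours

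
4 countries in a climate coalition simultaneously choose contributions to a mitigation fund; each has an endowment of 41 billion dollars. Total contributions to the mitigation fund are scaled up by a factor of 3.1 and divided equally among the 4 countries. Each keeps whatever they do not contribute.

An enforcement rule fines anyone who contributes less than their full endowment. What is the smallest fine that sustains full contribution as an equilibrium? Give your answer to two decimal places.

Given the others contribute fully, the best deviation is to contribute 0 (any partial contribution still incurs the fine and gives up units whose private return 0.7750 is below 1).
Deviating from 41 to 0 saves 41 billion dollars but forfeits the deviator's share of the drop in the mitigation fund: 3.1/4 × 41 = 31.77.
So the deviation gain is 41 − 31.77 = 9.23, and the fine must be at least 9.23 billion dollars to wipe it out.

9.23 billion dollars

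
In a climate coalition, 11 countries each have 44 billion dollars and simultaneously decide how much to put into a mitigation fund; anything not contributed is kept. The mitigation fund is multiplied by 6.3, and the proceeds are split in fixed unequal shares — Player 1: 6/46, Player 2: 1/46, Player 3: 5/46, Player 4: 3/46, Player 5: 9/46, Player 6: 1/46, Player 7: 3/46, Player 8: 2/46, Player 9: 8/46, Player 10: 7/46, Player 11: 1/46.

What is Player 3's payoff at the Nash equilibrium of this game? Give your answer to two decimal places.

Each unit j contributes comes back to j as 6.3 × (j's share), so j prefers to contribute only if that share exceeds 1/6.3 = 0.1587; otherwise keeping the unit dominates.
Player 5 and Player 9 are above the threshold, contributing 44 each; the remaining 9 contribute 0. Total contributed: 88.
Player 3 keeps 44 and receives 6.3 × 88 × 5/46 = 60.26 from the mitigation fund, for a payoff of 104.26.

104.26 billion dollars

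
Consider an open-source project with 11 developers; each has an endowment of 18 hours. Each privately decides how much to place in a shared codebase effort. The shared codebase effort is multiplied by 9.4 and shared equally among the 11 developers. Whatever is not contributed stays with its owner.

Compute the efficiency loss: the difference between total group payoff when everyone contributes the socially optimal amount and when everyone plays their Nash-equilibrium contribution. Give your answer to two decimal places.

1663.20 hours

Each contributed unit returns 9.4/11 = 0.8545 to its contributor — below 1 — so contributing 0 is dominant for every player. At the Nash equilibrium everyone keeps their 18, and the group total is 11 × 18 = 198.
Each contributed unit returns 9.400 to the group as a whole (0.8545 to each of 11 players), which exceeds 1, so the social optimum is full contribution: group total = 9.400 × 198 = 1861.20.
Efficiency loss = 1861.20 − 198 = 1663.20.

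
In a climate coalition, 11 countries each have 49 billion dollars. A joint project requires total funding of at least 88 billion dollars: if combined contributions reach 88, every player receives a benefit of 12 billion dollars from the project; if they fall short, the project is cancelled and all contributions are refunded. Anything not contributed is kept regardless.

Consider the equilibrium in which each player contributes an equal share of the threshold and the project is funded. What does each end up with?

Equal share of the threshold: 88/11 = 8.
At this profile no one gains by cutting their contribution: any cut drops the total below 88, the project is cancelled, contributions are refunded, and the deviator ends with 49, which is less than 49 − 8 + 12 = 53. Contributing more than 8 just wastes the excess. So contributing exactly 8 is a best response.
Each player's payoff: 49 − 8 + 12 = 53.

53 billion dollars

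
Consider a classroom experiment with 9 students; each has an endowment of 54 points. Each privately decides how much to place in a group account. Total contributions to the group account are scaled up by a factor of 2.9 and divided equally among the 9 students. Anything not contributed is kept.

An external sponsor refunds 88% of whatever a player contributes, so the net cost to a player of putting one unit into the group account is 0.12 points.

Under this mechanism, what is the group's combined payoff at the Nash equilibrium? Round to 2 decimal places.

The effective private return per unit is now (2.9/9) / 0.12 = 2.6852 > 1, so every player's dominant strategy flips to full contribution.
So the Nash equilibrium is full contribution by all 9; the group earns 9 × (54 × 0.88 + 2.9 × 54) = 1837.08.

1837.08 points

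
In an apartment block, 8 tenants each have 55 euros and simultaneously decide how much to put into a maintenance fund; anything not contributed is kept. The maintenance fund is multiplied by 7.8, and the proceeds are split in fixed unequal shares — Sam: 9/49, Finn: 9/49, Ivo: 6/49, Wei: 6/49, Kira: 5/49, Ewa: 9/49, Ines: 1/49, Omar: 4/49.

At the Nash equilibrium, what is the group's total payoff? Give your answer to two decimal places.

1562.00 euros

A player with share s gets back 7.8·s per unit contributed, so full contribution is dominant for anyone with s > 1/7.8 = 0.1282 and zero contribution is dominant for anyone below.
Sam, Finn and Ewa are above the threshold, contributing 55 each; the remaining 5 contribute 0. Total contributed: 165.
The maintenance fund pays out 7.8 × 165 = 1287.00 in total (split across the unequal shares, but the aggregate is all that matters for the group sum).
The 5 free-riders keep 55 each, adding 275. Group total = 275 + 1287.00 = 1562.00.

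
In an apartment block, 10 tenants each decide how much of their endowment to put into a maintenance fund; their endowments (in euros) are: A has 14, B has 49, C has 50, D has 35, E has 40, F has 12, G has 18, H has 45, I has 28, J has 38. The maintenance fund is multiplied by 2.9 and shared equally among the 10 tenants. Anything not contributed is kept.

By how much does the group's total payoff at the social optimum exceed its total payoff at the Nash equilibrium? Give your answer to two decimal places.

625.10 euros

The private return per contributed unit is 2.9/10 = 0.2900 < 1 for every player regardless of endowment, so the Nash equilibrium is zero contribution and the group total is Σ E_j = 14 + 49 + 50 + 35 + 40 + 12 + 18 + 45 + 28 + 38 = 329.
Each contributed unit returns 2.900 to the group, so the social optimum is full contribution by everyone: group total = 2.900 × 329 = 954.10.
Efficiency loss = (2.900 − 1) × 329 = 625.10.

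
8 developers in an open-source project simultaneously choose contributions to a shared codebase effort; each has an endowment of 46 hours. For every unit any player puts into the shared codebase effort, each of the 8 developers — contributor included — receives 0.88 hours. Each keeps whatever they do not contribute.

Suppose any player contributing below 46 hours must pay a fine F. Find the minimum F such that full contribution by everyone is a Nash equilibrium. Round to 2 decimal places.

5.52 hours

Given the others contribute fully, the best deviation is to contribute 0 (any partial contribution still incurs the fine and gives up units whose private return 0.88 is below 1).
Deviating from 46 to 0 saves 46 hours but forfeits the deviator's share of the drop in the shared codebase effort: 0.88 × 46 = 40.48.
So the deviation gain is 46 − 40.48 = 5.52, and the fine must be at least 5.52 hours to wipe it out.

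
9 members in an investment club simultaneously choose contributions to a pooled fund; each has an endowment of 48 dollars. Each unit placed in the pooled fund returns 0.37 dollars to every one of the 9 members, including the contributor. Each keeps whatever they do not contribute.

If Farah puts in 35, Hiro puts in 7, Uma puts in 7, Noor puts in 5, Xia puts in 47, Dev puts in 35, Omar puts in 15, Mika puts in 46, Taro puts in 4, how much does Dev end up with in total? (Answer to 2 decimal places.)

87.37 dollars

Total contributed: 35 + 7 + 7 + 5 + 47 + 35 + 15 + 46 + 4 = 201.
Each receives 0.37 × 201 = 74.37 from the pooled fund.
Dev keeps 48 − 35 = 13, so Dev's payoff is 13 + 74.37 = 87.37.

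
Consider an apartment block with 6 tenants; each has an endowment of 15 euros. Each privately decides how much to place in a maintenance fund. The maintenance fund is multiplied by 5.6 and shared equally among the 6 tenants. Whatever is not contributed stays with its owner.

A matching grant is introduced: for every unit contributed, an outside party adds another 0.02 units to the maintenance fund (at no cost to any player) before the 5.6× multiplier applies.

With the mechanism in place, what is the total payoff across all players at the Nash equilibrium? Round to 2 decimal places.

With the mechanism, a contributed unit returns 5.6 × 1.02 / 6 = 0.9520 per unit of net cost — still below 1 — so contributing 0 remains dominant for every player.
At the Nash equilibrium no one contributes; group total payoff = 6 × 15 = 90.

90.00 euros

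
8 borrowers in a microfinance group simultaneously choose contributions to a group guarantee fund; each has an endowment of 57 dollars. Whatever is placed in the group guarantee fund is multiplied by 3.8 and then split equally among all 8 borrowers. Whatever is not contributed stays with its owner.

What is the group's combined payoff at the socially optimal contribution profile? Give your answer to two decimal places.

Each contributed unit returns 3.800 to the group as a whole (0.4750 to each of 8 players), which exceeds 1, so the social optimum is full contribution: group total = 3.800 × 456 = 1732.80.

1732.80 dollars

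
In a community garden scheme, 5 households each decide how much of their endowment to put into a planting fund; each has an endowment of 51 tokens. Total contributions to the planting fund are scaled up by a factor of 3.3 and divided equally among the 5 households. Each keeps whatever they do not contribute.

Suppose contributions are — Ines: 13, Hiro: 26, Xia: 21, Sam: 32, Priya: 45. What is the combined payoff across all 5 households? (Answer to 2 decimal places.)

Total contributed: 13 + 26 + 21 + 32 + 45 = 137; total kept: 5 × 51 − 137 = 118.
The planting fund pays out 3.3 × 137 = 452.10 in aggregate.
Group total = 118 + 452.10 = 570.10.

570.10 tokens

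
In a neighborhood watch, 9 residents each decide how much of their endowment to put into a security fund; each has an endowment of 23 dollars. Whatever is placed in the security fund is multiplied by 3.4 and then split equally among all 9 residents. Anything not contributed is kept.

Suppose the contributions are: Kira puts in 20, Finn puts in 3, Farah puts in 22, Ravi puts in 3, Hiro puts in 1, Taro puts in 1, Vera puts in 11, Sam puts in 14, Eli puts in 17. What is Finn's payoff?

54.76 dollars

Total contributed: 20 + 3 + 22 + 3 + 1 + 1 + 11 + 14 + 17 = 92.
Each receives 3.4 × 92 / 9 = 34.76 from the security fund.
Finn keeps 23 − 3 = 20, so Finn's payoff is 20 + 34.76 = 54.76.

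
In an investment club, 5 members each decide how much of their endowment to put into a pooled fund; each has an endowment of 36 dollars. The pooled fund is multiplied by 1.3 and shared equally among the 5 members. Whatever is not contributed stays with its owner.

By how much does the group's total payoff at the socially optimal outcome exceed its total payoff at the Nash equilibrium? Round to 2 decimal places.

54.00 dollars

Each contributed unit returns 1.3/5 = 0.2600 to its contributor — below 1 — so contributing 0 is dominant for every player. At the Nash equilibrium everyone keeps their 36, and the group total is 5 × 36 = 180.
Each contributed unit returns 1.300 to the group as a whole (0.2600 to each of 5 players), which exceeds 1, so the social optimum is full contribution: group total = 1.300 × 180 = 234.00.
Efficiency loss = 234.00 − 180 = 54.00.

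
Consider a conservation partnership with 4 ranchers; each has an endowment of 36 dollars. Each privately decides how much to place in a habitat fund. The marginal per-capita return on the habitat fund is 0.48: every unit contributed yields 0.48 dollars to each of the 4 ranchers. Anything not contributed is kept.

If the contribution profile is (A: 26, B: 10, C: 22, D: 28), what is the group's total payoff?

Total contributed: 26 + 10 + 22 + 28 = 86; total kept: 4 × 36 − 86 = 58.
The habitat fund pays out 0.48 × 4 × 86 = 165.12 in aggregate.
Group total = 58 + 165.12 = 223.12.

223.12 dollars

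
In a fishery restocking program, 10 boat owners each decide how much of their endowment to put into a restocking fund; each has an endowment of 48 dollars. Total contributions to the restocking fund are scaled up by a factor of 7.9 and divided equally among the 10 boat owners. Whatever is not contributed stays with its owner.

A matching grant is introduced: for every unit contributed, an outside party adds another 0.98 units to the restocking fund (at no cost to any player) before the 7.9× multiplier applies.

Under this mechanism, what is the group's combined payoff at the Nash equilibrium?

Under the mechanism each unit contributed yields 7.9 × 1.98 / 10 = 1.5642 back to its contributor per unit of net cost, which exceeds 1, making full contribution the dominant choice for everyone.
At the Nash equilibrium everyone contributes 48. Group total payoff = 7.9 × 1.98 × 480 = 7508.16.

7508.16 dollars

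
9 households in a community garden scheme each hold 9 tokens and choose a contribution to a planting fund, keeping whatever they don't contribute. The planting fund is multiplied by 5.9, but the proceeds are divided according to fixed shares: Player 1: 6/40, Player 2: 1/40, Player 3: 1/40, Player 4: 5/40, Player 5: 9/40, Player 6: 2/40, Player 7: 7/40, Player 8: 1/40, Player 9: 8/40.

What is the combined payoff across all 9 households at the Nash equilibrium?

A player with share s gets back 5.9·s per unit contributed, so full contribution is dominant for anyone with s > 1/5.9 = 0.1695 and zero contribution is dominant for anyone below.
The shares above 0.1695 belong to Player 5, Player 7 and Player 9, contributing 9 each; the remaining 6 contribute 0. Total contributed: 27.
The planting fund pays out 5.9 × 27 = 159.30 in total (split across the unequal shares, but the aggregate is all that matters for the group sum).
The 6 free-riders keep 9 each, adding 54. Group total = 54 + 159.30 = 213.30.

213.30 tokens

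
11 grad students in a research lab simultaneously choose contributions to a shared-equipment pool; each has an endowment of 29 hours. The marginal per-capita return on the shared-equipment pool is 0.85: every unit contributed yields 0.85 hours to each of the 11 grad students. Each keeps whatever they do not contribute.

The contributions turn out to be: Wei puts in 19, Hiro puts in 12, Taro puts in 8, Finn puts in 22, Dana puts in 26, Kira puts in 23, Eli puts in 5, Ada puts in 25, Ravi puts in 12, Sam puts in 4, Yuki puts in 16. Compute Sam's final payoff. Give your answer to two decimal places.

171.20 hours

Total contributed: 19 + 12 + 8 + 22 + 26 + 23 + 5 + 25 + 12 + 4 + 16 = 172.
Each receives 0.85 × 172 = 146.20 from the shared-equipment pool.
Sam keeps 29 − 4 = 25, so Sam's payoff is 25 + 146.20 = 171.20.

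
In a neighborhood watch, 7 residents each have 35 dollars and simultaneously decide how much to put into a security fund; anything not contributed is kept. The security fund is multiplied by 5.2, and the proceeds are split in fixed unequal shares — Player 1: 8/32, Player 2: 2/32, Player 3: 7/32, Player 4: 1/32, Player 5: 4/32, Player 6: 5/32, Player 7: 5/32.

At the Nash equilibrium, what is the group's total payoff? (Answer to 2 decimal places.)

A player with share s gets back 5.2·s per unit contributed, so full contribution is dominant for anyone with s > 1/5.2 = 0.1923 and zero contribution is dominant for anyone below.
The shares above 0.1923 belong to Player 1 and Player 3, contributing 35 each; the remaining 5 contribute 0. Total contributed: 70.
The security fund pays out 5.2 × 70 = 364.00 in total (split across the unequal shares, but the aggregate is all that matters for the group sum).
The 5 free-riders keep 35 each, adding 175. Group total = 175 + 364.00 = 539.00.

539.00 dollars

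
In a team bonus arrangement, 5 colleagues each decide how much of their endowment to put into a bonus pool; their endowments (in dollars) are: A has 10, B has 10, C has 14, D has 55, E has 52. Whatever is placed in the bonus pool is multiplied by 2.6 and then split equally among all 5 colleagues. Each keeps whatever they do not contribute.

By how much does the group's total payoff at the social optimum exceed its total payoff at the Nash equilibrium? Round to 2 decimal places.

225.60 dollars

The private return per contributed unit is 2.6/5 = 0.5200 < 1 for every player regardless of endowment, so the Nash equilibrium is zero contribution and the group total is Σ E_j = 10 + 10 + 14 + 55 + 52 = 141.
Each contributed unit returns 2.600 to the group, so the social optimum is full contribution by everyone: group total = 2.600 × 141 = 366.60.
Efficiency loss = (2.600 − 1) × 141 = 225.60.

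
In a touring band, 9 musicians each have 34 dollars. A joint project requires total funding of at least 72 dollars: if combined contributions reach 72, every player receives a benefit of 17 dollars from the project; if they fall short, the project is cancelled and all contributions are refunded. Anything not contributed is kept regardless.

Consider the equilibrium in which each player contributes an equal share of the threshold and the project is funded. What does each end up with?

Equal share of the threshold: 72/9 = 8.
At this profile no one gains by cutting their contribution: any cut drops the total below 72, the project is cancelled, contributions are refunded, and the deviator ends with 34, which is less than 34 − 8 + 17 = 43. Contributing more than 8 just wastes the excess. So contributing exactly 8 is a best response.
Each player's payoff: 34 − 8 + 17 = 43.

43 dollars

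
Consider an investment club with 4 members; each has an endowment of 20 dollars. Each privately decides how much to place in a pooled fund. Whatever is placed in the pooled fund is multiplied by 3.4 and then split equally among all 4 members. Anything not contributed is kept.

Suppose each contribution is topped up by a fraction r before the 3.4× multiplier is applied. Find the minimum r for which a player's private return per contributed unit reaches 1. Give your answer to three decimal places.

With matching at rate r, one contributed unit becomes (1 + r) in the pooled fund and returns 3.4 × (1 + r) / 4 to the contributor.
Setting this equal to 1: 1 + r = 4/3.4 = 1.1765.
So the minimum matching rate is r = 1.1765 − 1 = 0.176.

0.176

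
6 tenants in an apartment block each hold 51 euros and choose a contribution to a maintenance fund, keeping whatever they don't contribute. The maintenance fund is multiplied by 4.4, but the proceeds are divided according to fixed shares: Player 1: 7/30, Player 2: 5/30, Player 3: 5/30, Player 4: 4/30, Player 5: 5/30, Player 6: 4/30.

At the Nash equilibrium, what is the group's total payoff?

Player j's private return per contributed unit is 4.4 × (j's share). Contributing is weakly dominant for j when that share is at least 1/4.4 = 0.2273, and contributing 0 is dominant otherwise.
Only Player 1 (7/30) clears that bar, contributing 51; the remaining 5 contribute 0. Total contributed: 51.
The maintenance fund pays out 4.4 × 51 = 224.40 in total (split across the unequal shares, but the aggregate is all that matters for the group sum).
The 5 free-riders keep 51 each, adding 255. Group total = 255 + 224.40 = 479.40.

479.40 euros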